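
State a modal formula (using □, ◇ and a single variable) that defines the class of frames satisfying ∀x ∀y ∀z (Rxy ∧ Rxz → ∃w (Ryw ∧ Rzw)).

◇□ψ → □◇ψ

The condition is convergence. The .2 schema ◇□ψ → □◇ψ defines it.
Suppose ◇□ψ→□◇ψ is valid. Take Rxy, Rxz and set V(ψ)={w : Ryw}. Then □ψ at y so ◇□ψ at x, so □◇ψ at x, so ◇ψ at z, giving w with Rzw and Ryw.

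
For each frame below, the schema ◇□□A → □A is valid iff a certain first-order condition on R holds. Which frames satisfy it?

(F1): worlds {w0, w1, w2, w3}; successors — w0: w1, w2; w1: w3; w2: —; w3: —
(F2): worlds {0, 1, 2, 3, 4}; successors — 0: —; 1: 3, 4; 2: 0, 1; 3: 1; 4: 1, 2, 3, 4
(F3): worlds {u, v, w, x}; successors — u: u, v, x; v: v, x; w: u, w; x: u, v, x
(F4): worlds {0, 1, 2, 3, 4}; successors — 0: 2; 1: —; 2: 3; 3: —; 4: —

Frame correspondent (Sahlqvist): ∀x ∀y ∀z ((xRy ∧ xRz) → ∃w (yR²w ∧ z = w)) — i.e. a generalized confluence (Geach) condition.
(F1): fails — w0Rw1, w0Rw1 but no w with w1R²w and w1=w.
(F2): fails — 2R0, 2R0 but no w with 0R²w and 0=w.
(F3): fails — wRu, wRw but no t with uR²t and w=t.
(F4): fails — 0R2, 0R2 but no w with 2R²w and 2=w.
Valid on no frame.

none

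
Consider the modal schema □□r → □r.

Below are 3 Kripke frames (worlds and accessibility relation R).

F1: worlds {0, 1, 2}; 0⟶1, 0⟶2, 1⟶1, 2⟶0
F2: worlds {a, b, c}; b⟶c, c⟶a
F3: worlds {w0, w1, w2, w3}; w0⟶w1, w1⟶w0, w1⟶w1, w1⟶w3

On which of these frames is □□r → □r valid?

The schema corresponds to density: ∀x ∀y (Rxy → ∃z (Rxz ∧ Rzy)).
F1: fails — R20 but no z with R2z and Rz0.
F2: fails — Rca but no z with Rcz and Rza.
F3: holds.

F3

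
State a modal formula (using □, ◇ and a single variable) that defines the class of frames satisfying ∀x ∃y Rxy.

A defining formula is □s → ◇s (the D axiom).
Suppose □s→◇s is valid. At any x set V(s)=W. Then □s at x, so ◇s at x, so x has a successor.

□s → ◇s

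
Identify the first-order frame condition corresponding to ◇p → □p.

partial functionality

This schema is the CD axiom.
Its frame correspondent is partial functionality — ∀x ∀y ∀z (Rxy ∧ Rxz → y = z).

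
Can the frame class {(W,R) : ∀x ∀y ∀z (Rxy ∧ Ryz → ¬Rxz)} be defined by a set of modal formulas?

Any modally definable frame class is closed under surjective bounded morphisms.
The 5-cycle (worlds s,t,u,v,w with s→t→u→v→w→s) is intransitive. Mapping every world to a single reflexive point • is a surjective bounded morphism; the reflexive point is not intransitive (R••∧R•• but R••).
So the class is not modally definable.

No — not modally definable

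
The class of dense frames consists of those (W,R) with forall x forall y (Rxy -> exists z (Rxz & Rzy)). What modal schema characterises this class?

□□ψ → □ψ

This is density; the standard corresponding axiom is C4: □□ψ → □ψ.
Suppose □□ψ→□ψ is valid. Take Rxy and set V(ψ)={w : xR²w}. Then □□ψ at x, so □ψ at x, so ψ at y, i.e. ∃z(Rxz∧Rzy).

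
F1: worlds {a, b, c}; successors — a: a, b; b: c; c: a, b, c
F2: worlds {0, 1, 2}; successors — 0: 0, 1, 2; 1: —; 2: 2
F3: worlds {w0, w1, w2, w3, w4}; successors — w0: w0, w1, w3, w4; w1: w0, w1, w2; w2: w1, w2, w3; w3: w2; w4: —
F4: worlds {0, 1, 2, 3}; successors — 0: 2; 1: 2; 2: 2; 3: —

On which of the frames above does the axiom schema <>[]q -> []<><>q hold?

This is the axiom for a generalized confluence (Geach) condition; its first-order frame correspondent is forall x forall y forall z ((xRy & xRz) -> exists w (yRw & z R^2 w)).
F1: ✓.
F2: fails — 0R0, 0R1 but no w with 0Rw and 1R²w.
F3: fails — w0Rw0, w0Rw4 but no w with w0Rw and w4R²w.
F4: ✓.

F1, F4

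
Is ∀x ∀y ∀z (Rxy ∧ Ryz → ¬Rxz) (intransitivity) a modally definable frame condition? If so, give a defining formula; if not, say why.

If a class were modally definable it would be closed under surjective bounded morphisms (Goldblatt–Thomason).
The 3-cycle (worlds 0,1,2 with 0→1→2→0) is intransitive. Mapping every world to a single reflexive point • is a surjective bounded morphism; the reflexive point is not intransitive (R••∧R•• but R••).
Hence intransitivity is not modally definable.

No — not modally definable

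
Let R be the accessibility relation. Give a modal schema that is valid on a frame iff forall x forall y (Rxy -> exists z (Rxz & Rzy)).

□□s → □s

A defining formula is □□s → □s (the C4 axiom).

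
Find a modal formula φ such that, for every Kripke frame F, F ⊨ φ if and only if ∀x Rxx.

□s → s

A defining formula is □s → s (the T axiom).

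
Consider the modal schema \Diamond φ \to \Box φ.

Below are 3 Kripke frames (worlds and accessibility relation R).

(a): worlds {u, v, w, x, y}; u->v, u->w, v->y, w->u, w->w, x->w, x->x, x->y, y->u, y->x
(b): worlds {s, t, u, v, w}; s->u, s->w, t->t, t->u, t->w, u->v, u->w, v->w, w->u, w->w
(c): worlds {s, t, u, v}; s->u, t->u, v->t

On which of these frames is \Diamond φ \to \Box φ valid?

The schema corresponds to partial functionality: \forall x \forall y \forall z (Rxy \wedge Rxz \to y = z).
(a): fails — u sees both v and w.
(b): fails — s sees both u and w.
(c): condition met.

(c)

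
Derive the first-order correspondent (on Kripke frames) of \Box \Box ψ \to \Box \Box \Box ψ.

This is a Sahlqvist (Geach-type) schema ◇^0□^2ψ → □^3◇^0ψ.
First-order correspondent: \forall x \forall z (x R^3 z \to \exists w (x R^2 w \wedge z = w)).

\forall x \forall z (x R^3 z \to \exists w (x R^2 w \wedge z = w))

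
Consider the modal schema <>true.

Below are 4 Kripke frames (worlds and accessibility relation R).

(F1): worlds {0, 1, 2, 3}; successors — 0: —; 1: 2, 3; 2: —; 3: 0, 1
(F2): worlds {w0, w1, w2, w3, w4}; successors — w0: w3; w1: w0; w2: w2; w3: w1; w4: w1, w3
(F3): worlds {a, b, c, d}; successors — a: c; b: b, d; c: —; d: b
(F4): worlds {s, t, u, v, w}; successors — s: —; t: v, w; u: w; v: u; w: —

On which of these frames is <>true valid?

(F2)

This is the axiom for seriality; its first-order frame correspondent is forall x exists y Rxy.
(F1): fails — world 0 has no successor.
(F2): ✓.
(F3): fails — world c has no successor.
(F4): fails — world s has no successor.
Valid on: (F2).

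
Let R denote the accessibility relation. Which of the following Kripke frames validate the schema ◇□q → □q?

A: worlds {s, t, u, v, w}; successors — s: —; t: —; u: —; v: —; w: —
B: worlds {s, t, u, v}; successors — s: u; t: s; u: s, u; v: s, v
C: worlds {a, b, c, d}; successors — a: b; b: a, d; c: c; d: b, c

The schema corresponds to the Euclidean property: ∀x ∀y ∀z (Rxy ∧ Rxz → Ryz).
A: holds.
B: fails — Rts and Rts but not Rss.
C: fails — Rab and Rab but not Rbb.
Valid on: A.

A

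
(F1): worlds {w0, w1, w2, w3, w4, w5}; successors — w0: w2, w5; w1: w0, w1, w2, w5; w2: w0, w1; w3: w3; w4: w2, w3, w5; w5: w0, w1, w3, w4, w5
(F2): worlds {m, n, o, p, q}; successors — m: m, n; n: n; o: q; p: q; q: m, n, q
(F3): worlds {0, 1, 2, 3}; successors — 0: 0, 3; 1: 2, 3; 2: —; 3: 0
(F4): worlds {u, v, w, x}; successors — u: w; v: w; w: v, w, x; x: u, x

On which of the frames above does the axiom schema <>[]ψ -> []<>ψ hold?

The schema corresponds to convergence: forall x forall y forall z (Rxy & Rxz -> exists w (Ryw & Rzw)).
(F1): fails — Rw1w2 and Rw1w0 but w2 and w0 have no common successor.
(F2): ✓.
(F3): fails — R12 and R12 but 2 and 2 have no common successor.
(F4): fails — Rwx and Rwv but x and v have no common successor.
Valid on: (F2).

(F2)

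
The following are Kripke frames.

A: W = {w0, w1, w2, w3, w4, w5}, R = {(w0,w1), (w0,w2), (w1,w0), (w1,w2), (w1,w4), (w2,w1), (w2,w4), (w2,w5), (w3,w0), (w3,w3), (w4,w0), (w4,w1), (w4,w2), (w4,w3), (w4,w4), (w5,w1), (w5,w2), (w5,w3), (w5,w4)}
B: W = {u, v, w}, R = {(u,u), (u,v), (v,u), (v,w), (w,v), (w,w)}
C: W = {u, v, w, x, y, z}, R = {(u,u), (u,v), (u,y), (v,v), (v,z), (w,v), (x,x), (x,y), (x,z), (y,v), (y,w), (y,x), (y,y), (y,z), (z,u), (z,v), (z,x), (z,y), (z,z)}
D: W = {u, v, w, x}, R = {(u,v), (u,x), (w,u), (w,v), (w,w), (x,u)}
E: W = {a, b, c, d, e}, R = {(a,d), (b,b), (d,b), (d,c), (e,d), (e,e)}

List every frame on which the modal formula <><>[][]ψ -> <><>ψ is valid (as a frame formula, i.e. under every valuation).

The schema corresponds to a generalized confluence (Geach) condition: forall x forall y (x R^2 y -> exists w (y R^2 w & x R^2 w)).
A: ✓.
B: ✓.
C: ✓.
D: fails — wR²v but no t with vR²t and wR²t.
E: fails — aR²c but no w with cR²w and aR²w.

A, B, C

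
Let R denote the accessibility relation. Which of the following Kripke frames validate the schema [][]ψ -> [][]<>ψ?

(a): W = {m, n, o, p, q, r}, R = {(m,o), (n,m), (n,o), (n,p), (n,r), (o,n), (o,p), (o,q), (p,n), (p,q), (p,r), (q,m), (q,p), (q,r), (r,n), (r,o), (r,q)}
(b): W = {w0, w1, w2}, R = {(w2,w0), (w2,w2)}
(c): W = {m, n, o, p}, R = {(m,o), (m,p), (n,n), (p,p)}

(a), (c)

Frame correspondent (Sahlqvist): forall x forall z (x R^2 z -> exists w (x R^2 w & zRw)) — i.e. a generalized confluence (Geach) condition.
(a): holds.
(b): fails — w2R²w0 but no w with w2R²w and w0Rw.
(c): holds.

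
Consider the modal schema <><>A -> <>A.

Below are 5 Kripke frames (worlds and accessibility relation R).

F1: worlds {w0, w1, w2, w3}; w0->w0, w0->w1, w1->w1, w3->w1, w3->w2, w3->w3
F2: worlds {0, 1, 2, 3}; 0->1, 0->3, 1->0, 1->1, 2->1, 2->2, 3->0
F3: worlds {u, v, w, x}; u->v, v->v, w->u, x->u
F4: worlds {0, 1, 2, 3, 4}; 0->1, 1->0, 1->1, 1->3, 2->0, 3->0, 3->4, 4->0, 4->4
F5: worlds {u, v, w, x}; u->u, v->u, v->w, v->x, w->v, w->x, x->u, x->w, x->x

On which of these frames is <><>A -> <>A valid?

Frame correspondent (Sahlqvist): forall x forall y forall z (Rxy & Ryz -> Rxz) — i.e. transitivity.
F1: satisfies the condition.
F2: fails — R10 and R03 but not R13.
F3: fails — Rwu and Ruv but not Rwv.
F4: fails — R01 and R10 but not R00.
F5: fails — Rxw and Rwv but not Rxv.

F1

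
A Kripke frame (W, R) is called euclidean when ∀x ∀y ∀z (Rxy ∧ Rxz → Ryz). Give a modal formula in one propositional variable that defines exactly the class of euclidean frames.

◇r → □◇r

This is the Euclidean property; the standard corresponding axiom is 5: ◇r → □◇r.
Suppose ◇r→□◇r is valid. Take Rxy, Rxz and set V(r)={y}. Then ◇r at x, so □◇r at x, so ◇r at z, so some w with Rzw has r; w=y, i.e. Rzy. By symmetry of the argument, Ryz.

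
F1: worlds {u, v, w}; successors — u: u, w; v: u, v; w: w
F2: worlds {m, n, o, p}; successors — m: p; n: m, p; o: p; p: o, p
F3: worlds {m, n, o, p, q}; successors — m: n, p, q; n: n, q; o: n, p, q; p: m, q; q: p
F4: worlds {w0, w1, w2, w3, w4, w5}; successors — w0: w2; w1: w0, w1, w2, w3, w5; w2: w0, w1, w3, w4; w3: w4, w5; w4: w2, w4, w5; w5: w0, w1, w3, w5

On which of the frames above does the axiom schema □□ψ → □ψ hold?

This is the axiom for density; its first-order frame correspondent is ∀x ∀y (Rxy → ∃z (Rxz ∧ Rzy)).
F1: ✓.
F2: fails — Rnm but no z with Rnz and Rzm.
F3: fails — Rpm but no z with Rpz and Rzm.
F4: fails — Rw0w2 but no z with Rw0z and Rzw2.
Valid on: F1.

F1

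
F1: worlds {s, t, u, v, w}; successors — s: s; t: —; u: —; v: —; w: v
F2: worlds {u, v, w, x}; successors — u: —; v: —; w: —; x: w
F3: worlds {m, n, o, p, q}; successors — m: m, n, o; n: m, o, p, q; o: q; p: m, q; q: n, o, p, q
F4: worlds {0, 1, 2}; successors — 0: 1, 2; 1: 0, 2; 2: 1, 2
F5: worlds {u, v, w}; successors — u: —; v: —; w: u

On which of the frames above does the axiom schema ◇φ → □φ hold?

F1, F2, F5

This is the axiom for partial functionality; its first-order frame correspondent is ∀x ∀y ∀z (Rxy ∧ Rxz → y = z).
F1: holds.
F2: holds.
F3: fails — m sees both m and n.
F4: fails — 0 sees both 1 and 2.
F5: holds.
Valid on: F1, F2, F5.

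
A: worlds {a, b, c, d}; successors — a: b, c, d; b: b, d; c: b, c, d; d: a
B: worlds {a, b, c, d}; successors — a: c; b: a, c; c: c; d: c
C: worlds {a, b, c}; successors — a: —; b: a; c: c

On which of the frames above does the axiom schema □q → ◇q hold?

The schema corresponds to seriality: ∀x ∃y Rxy.
A: ✓.
B: ✓.
C: fails — world a has no successor.
Valid on: A, B.

A, B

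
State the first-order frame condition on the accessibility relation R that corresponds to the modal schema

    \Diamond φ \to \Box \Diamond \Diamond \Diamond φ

\forall x \forall y \forall z ((xRy \wedge xRz) \to \exists w (y = w \wedge z R^3 w))

This is a Sahlqvist (Geach-type) schema ◇^1□^0φ → □^1◇^3φ.
Minimal-valuation argument: fix x; take any y with xR^1y and any z with xR^1z. Set V(φ) to the set of worlds R-reachable from y in exactly 0 steps. Then □^0φ holds at y, so the antecedent holds at x; validity forces ◇^3φ at z, giving a w with zR^3w and yR^0w.
First-order correspondent: \forall x \forall y \forall z ((xRy \wedge xRz) \to \exists w (y = w \wedge z R^3 w)).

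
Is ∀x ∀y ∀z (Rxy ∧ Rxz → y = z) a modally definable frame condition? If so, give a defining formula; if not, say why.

This is a Sahlqvist condition; the CD axiom ◇r → □r defines it.

Yes, by ◇r → □r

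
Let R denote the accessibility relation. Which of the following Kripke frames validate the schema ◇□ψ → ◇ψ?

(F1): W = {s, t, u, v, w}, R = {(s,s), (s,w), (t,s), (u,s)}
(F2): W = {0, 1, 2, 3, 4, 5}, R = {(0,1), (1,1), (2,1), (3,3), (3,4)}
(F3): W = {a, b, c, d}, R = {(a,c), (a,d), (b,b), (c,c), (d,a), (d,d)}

Frame correspondent (Sahlqvist): ∀x ∀y (xRy → ∃w (yRw ∧ xRw)) — i.e. a generalized confluence (Geach) condition.
(F1): fails — sRw but no w* with wRw* and sRw*.
(F2): fails — 3R4 but no w with 4Rw and 3Rw.
(F3): condition met.
Valid on: (F3).

(F3)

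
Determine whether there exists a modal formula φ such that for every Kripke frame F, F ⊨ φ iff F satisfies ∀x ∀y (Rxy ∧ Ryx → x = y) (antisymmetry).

Not modally definable

If a class were modally definable it would be closed under surjective bounded morphisms (Goldblatt–Thomason).
The 4-cycle (worlds 0,1,2,3 with 0→1→2→3→0) is antisymmetric. Sending even-indexed worlds to a and odd-indexed worlds to b is a surjective bounded morphism onto the two-world frame with a↔b, which is not antisymmetric.
So the class is not modally definable.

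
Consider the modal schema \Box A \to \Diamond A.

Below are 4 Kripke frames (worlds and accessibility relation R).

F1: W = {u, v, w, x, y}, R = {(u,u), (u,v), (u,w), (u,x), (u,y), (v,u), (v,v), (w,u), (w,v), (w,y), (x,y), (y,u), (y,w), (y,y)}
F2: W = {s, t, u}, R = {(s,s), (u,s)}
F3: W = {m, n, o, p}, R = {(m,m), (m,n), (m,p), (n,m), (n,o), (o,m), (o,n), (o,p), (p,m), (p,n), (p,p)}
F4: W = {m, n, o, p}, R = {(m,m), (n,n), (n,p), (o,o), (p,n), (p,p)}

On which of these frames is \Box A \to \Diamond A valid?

F1, F3, F4

This is the axiom for seriality; its first-order frame correspondent is \forall x \exists y Rxy.
F1: condition met.
F2: fails — world t has no successor.
F3: condition met.
F4: condition met.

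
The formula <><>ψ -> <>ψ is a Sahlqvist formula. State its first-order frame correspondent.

Transitivity

This is frame-equivalent to □ψ → □□ψ (substitute ¬ψ for ψ and contrapose).
Suppose □ψ→□□ψ is valid. Take Rxy, Ryz and set V(ψ)={w : Rxw}. Then □ψ at x, so □□ψ at x, so □ψ at y, so ψ at z, i.e. Rxz.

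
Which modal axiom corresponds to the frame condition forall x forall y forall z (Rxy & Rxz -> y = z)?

◇ψ → □ψ

A defining formula is ◇ψ → □ψ (the CD axiom).
Suppose ◇ψ→□ψ is valid. Take Rxy, Rxz and set V(ψ)={y}. Then ◇ψ at x, so □ψ at x, so ψ at z, i.e. z=y.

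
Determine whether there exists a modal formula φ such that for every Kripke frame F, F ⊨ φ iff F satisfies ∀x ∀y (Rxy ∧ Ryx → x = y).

Not modally definable

Modal frame validity is preserved under surjective bounded morphisms.
The 6-cycle (worlds 0,1,2,3,4,5 with 0→1→2→3→4→5→0) is antisymmetric. Sending even-indexed worlds to a and odd-indexed worlds to b is a surjective bounded morphism onto the two-world frame with a↔b, which is not antisymmetric.
So no modal formula (or set of formulas) defines exactly the antisymmetric frames.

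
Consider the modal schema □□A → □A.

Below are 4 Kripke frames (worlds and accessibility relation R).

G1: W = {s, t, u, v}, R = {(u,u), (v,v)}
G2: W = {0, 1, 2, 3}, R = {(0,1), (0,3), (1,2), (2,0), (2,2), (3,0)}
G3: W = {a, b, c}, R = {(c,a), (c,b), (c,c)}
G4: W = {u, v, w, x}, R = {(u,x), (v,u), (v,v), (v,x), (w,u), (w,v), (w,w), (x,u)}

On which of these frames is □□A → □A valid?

The schema corresponds to density: ∀x ∀y (Rxy → ∃z (Rxz ∧ Rzy)).
G1: satisfies the condition.
G2: fails — R01 but no z with R0z and Rz1.
G3: satisfies the condition.
G4: fails — Rxu but no z with Rxz and Rzu.

G1, G3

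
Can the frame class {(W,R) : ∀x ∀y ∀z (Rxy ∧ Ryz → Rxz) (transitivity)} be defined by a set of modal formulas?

The condition is transitivity. A defining modal formula is □p → □□p.
Suppose □p→□□p is valid. Take Rxy, Ryz and set V(p)={w : Rxw}. Then □p at x, so □□p at x, so □p at y, so p at z, i.e. Rxz.

Yes — defined by □p → □□p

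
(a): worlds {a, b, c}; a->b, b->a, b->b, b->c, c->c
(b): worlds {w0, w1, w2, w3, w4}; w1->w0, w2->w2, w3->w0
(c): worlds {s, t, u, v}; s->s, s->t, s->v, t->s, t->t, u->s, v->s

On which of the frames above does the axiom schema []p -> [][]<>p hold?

The schema corresponds to a generalized confluence (Geach) condition: forall x forall z (x R^2 z -> exists w (xRw & zRw)).
(a): fails — aR²c but no w with aRw and cRw.
(b): satisfies the condition.
(c): satisfies the condition.
Valid on: (b), (c).

(b), (c)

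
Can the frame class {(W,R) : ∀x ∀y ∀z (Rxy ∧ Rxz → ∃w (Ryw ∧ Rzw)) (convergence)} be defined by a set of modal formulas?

Definable; ◇□p → □◇p defines it

Yes: it is convergence, defined by the .2 schema ◇□p → □◇p.
Suppose ◇□p→□◇p is valid. Take Rxy, Rxz and set V(p)={w : Ryw}. Then □p at y so ◇□p at x, so □◇p at x, so ◇p at z, giving w with Rzw and Ryw.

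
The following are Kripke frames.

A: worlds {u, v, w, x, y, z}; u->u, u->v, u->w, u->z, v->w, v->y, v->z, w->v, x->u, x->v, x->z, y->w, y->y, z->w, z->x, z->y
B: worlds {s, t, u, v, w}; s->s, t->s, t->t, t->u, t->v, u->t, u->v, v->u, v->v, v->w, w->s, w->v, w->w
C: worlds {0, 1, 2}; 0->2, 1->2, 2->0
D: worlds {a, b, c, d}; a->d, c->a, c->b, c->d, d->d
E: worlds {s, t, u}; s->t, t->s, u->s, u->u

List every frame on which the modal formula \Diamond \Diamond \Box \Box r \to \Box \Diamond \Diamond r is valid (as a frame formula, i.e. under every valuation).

Frame correspondent (Sahlqvist): \forall x \forall y \forall z ((x R^2 y \wedge xRz) \to \exists w (y R^2 w \wedge z R^2 w)) — i.e. a generalized confluence (Geach) condition.
A: satisfies the condition.
B: satisfies the condition.
C: fails — 0R²0, 0R2 but no w with 0R²w and 2R²w.
D: fails — cR²d, cRb but no w with dR²w and bR²w.
E: fails — sR²s, sRt but no w with sR²w and tR²w.
Valid on: A, B.

A, B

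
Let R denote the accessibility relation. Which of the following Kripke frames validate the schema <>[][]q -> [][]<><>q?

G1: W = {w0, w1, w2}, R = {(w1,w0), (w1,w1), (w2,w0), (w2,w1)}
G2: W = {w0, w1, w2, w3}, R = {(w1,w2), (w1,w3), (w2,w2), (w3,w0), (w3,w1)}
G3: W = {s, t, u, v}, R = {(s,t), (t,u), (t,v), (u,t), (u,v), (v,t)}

This is the axiom for a generalized confluence (Geach) condition; its first-order frame correspondent is forall x forall y forall z ((xRy & x R^2 z) -> exists w (y R^2 w & z R^2 w)).
G1: fails — w1Rw0, w1R²w0 but no w with w0R²w and w0R²w.
G2: fails — w1Rw2, w1R²w0 but no w with w2R²w and w0R²w.
G3: holds.

G3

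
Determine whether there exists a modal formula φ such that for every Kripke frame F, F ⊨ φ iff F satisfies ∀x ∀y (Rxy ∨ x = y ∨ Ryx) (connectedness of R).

Modal frame validity is preserved under disjoint unions.
Take 3 disjoint single-world reflexive frames: each is trivially connected, but their disjoint union has 3 worlds with no edge between distinct components, so it is not connected.
Hence connectedness of R is not modally definable.

Not definable by any modal formula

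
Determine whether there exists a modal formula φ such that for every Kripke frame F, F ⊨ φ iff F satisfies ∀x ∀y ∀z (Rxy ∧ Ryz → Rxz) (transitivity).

The condition is transitivity. A defining modal formula is □q → □□q.

Yes, by □q → □□q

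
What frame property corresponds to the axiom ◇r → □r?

partial functionality: ∀x ∀y ∀z (Rxy ∧ Rxz → y = z)

This is the CD axiom.
Its frame correspondent is partial functionality — ∀x ∀y ∀z (Rxy ∧ Rxz → y = z).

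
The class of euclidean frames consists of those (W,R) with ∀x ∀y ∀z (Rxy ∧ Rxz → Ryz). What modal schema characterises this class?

This is the Euclidean property; the standard corresponding axiom is 5: ◇s → □◇s.
Suppose ◇s→□◇s is valid. Take Rxy, Rxz and set V(s)={y}. Then ◇s at x, so □◇s at x, so ◇s at z, so some w with Rzw has s; w=y, i.e. Rzy. By symmetry of the argument, Ryz.

◇s → □◇s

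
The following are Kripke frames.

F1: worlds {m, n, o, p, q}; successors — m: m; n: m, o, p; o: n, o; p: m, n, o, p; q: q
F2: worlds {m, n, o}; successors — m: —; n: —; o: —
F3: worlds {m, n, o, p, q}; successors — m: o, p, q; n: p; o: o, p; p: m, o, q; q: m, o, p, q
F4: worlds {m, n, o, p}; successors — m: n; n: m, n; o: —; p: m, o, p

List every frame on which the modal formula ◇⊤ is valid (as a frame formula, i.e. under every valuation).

Frame correspondent (Sahlqvist): ∀x ∃y Rxy — i.e. seriality.
F1: ✓.
F2: fails — world m has no successor.
F3: ✓.
F4: fails — world o has no successor.
Valid on: F1, F3.

F1, F3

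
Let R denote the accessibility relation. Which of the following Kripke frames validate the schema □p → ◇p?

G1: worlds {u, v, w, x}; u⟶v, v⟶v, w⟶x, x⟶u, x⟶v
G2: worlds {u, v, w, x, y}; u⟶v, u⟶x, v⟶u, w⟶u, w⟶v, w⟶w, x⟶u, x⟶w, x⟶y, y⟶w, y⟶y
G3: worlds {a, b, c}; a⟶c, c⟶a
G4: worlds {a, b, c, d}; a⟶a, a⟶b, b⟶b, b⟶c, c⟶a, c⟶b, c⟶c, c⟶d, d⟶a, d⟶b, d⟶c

This is the axiom for seriality; its first-order frame correspondent is ∀x ∃y Rxy.
G1: ✓.
G2: ✓.
G3: fails — world b has no successor.
G4: ✓.

G1, G2, G4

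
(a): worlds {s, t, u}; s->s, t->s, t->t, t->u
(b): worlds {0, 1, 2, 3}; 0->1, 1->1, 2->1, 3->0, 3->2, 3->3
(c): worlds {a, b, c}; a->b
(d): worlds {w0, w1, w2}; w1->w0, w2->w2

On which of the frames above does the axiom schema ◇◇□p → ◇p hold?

The schema corresponds to a generalized confluence (Geach) condition: ∀x ∀y (xR²y → ∃w (yRw ∧ xRw)).
(a): fails — tR²u but no w with uRw and tRw.
(b): fails — 3R²0 but no w with 0Rw and 3Rw.
(c): ✓.
(d): ✓.
Valid on: (c), (d).

(c), (d)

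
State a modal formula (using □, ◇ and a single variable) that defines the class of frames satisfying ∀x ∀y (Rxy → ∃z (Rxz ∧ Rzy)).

A defining formula is □□ψ → □ψ (the C4 axiom).
Suppose □□ψ→□ψ is valid. Take Rxy and set V(ψ)={w : xR²w}. Then □□ψ at x, so □ψ at x, so ψ at y, i.e. ∃z(Rxz∧Rzy).

□□ψ → □ψ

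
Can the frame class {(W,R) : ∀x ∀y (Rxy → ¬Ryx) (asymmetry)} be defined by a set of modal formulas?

No — not modally definable

Modal frame validity is preserved under surjective bounded morphisms.
The 4-cycle (worlds 0,1,2,3 with 0→1→2→3→0) is asymmetric. Mapping every world to a single reflexive point • is a surjective bounded morphism, and the reflexive point is not asymmetric (R•• but asymmetry requires ¬R••).
So the class is not modally definable.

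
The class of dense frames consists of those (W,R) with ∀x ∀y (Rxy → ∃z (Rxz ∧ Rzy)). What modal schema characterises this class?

This is density; the standard corresponding axiom is C4: □□p → □p.

□□p → □p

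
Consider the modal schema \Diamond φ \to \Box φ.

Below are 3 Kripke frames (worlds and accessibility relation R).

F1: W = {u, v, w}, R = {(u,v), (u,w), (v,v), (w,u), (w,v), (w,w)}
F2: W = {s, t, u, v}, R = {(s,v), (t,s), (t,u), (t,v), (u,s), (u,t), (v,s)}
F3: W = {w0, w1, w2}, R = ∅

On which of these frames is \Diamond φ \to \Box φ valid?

F3

Frame correspondent (Sahlqvist): \forall x \forall y \forall z (Rxy \wedge Rxz \to y = z) — i.e. partial functionality.
F1: fails — u sees both v and w.
F2: fails — t sees both s and u.
F3: ✓.
Valid on: F3.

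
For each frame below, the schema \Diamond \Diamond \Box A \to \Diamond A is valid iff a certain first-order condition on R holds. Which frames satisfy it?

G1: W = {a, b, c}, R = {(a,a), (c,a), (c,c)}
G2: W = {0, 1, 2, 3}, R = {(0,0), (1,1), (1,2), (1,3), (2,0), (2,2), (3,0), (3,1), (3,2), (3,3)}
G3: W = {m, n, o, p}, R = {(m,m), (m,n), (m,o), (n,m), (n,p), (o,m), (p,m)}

Frame correspondent (Sahlqvist): \forall x \forall y (x R^2 y \to \exists w (yRw \wedge xRw)) — i.e. a generalized confluence (Geach) condition.
G1: holds.
G2: fails — 1R²0 but no w with 0Rw and 1Rw.
G3: holds.
Valid on: G1, G3.

G1, G3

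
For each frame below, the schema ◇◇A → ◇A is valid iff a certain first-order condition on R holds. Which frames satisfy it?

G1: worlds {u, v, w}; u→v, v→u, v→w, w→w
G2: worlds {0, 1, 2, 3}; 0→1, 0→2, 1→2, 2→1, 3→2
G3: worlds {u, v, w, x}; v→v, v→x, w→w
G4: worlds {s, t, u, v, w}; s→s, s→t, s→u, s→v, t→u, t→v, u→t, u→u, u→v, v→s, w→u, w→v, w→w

G3

This is the axiom for transitivity; its first-order frame correspondent is ∀x ∀y ∀z (Rxy ∧ Ryz → Rxz).
G1: fails — Ruv and Rvu but not Ruu.
G2: fails — R32 and R21 but not R31.
G3: condition met.
G4: fails — Ruv and Rvs but not Rus.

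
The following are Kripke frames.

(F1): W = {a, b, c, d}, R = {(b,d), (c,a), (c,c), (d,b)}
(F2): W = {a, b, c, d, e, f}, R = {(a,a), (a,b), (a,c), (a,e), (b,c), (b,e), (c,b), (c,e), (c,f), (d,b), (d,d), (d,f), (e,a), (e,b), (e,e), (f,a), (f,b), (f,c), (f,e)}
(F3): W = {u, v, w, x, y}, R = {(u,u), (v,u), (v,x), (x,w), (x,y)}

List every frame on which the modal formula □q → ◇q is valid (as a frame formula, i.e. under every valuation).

The schema corresponds to seriality: ∀x ∃y Rxy.
(F1): fails — world a has no successor.
(F2): ✓.
(F3): fails — world w has no successor.
Valid on: (F2).

(F2)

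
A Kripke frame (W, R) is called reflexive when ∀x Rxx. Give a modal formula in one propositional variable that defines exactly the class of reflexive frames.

□r → r

This is reflexivity; the standard corresponding axiom is T: □r → r.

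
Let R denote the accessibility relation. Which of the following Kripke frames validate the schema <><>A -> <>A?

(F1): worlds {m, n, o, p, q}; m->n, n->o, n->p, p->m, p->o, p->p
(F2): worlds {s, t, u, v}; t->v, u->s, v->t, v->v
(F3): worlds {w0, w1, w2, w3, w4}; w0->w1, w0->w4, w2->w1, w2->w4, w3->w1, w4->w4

This is the axiom for a generalized confluence (Geach) condition; its first-order frame correspondent is forall x forall y (x R^2 y -> exists w (y = w & xRw)).
(F1): fails — mR²o but no w with o=w and mRw.
(F2): fails — tR²t but no w with t=w and tRw.
(F3): holds.

(F3)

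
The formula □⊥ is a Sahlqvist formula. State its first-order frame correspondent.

□⊥ is valid iff no world has any successor (otherwise □⊥ fails at any world with one).
Conversely, on a frame with emptiness of R the schema holds at every world under every valuation.
Frame condition: ∀x ∀y ¬Rxy.

emptiness of R: ∀x ∀y ¬Rxy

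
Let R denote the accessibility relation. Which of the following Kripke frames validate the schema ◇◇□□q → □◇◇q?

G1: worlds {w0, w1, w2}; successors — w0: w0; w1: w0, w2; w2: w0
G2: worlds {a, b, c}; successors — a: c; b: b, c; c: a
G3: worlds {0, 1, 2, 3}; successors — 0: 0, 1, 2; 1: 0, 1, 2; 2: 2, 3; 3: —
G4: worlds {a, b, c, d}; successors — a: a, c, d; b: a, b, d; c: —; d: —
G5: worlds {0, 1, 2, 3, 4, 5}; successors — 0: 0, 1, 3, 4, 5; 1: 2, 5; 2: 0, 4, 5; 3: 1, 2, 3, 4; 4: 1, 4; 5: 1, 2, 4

G1, G5

Frame correspondent (Sahlqvist): ∀x ∀y ∀z ((xR²y ∧ xRz) → ∃w (yR²w ∧ zR²w)) — i.e. a generalized confluence (Geach) condition.
G1: holds.
G2: fails — aR²a, aRc but no w with aR²w and cR²w.
G3: fails — 0R²3, 0R0 but no w with 3R²w and 0R²w.
G4: fails — aR²a, aRc but no w with aR²w and cR²w.
G5: holds.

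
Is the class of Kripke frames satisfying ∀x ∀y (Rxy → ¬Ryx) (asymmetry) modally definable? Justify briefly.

No

Modal frame validity is preserved under surjective bounded morphisms.
The 3-cycle (worlds a,b,c with a→b→c→a) is asymmetric. Mapping every world to a single reflexive point • is a surjective bounded morphism, and the reflexive point is not asymmetric (R•• but asymmetry requires ¬R••).
So the class is not modally definable.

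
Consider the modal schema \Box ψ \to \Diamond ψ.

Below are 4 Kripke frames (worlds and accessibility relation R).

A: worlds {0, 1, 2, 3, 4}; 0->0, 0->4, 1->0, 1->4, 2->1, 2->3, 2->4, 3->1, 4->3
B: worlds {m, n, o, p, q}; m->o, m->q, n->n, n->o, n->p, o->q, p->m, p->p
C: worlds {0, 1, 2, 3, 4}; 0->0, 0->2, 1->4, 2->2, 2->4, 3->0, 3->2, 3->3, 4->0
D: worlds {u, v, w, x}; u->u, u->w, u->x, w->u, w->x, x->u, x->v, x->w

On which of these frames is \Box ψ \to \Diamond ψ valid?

This is the axiom for seriality; its first-order frame correspondent is \forall x \exists y Rxy.
A: satisfies the condition.
B: fails — world q has no successor.
C: satisfies the condition.
D: fails — world v has no successor.
Valid on: A, C.

A, C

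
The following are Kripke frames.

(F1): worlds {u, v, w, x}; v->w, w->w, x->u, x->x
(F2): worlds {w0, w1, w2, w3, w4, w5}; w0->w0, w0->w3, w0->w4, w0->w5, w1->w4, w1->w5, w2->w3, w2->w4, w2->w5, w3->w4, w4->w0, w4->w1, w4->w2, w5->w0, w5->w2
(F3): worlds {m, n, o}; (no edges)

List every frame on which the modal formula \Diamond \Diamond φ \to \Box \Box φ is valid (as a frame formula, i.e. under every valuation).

Frame correspondent (Sahlqvist): \forall x \forall y \forall z ((x R^2 y \wedge x R^2 z) \to \exists w (y = w \wedge z = w)) — i.e. a generalized confluence (Geach) condition.
(F1): fails — xR²u, xR²x but u ≠ x.
(F2): fails — w0R²w0, w0R²w1 but w0 ≠ w1.
(F3): holds.

(F3)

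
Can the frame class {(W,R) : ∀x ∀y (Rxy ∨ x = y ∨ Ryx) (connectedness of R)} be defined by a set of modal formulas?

If a class were modally definable it would be closed under disjoint unions (Goldblatt–Thomason).
Take 3 disjoint single-world reflexive frames: each is trivially connected, but their disjoint union has 3 worlds with no edge between distinct components, so it is not connected.
Hence connectedness of R is not modally definable.

Not modally definable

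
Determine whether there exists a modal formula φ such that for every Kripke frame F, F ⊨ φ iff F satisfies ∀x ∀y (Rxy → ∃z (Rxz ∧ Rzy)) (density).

Yes: it is density, defined by the C4 schema □□p → □p.

Yes, by □□p → □p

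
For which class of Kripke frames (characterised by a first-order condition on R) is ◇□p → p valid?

Symmetry

Replacing p by ¬p and contraposing gives the equivalent schema p → □◇p.
Suppose p→□◇p is valid. Take Rxy and set V(p)={x}. Then p at x, so □◇p at x, so ◇p at y, so some z with Ryz has p; z=x, i.e. Ryx.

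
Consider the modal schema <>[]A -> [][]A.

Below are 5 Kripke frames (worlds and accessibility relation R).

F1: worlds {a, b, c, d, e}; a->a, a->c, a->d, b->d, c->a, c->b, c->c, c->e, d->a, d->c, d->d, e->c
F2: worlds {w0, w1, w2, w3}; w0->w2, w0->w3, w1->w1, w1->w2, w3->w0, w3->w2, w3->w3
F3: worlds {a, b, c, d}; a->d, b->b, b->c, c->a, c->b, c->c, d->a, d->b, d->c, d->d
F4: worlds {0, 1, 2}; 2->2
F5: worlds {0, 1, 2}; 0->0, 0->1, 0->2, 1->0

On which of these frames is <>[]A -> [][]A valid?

F4

Frame correspondent (Sahlqvist): forall x forall y forall z ((xRy & x R^2 z) -> exists w (yRw & z = w)) — i.e. a generalized confluence (Geach) condition.
F1: fails — aRa, aR²b but no w with aRw and b=w.
F2: fails — w0Rw2, w0R²w0 but no w with w2Rw and w0=w.
F3: fails — bRb, bR²a but no w with bRw and a=w.
F4: condition met.
F5: fails — 0R1, 0R²1 but no w with 1Rw and 1=w.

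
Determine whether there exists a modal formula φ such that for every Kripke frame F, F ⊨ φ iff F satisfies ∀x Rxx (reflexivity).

Yes: it is reflexivity, defined by the T schema □q → q.
Suppose □q→q is valid. At any x set V(q)={w : Rxw}. Then □q holds at x, so q holds at x, i.e. Rxx.

Yes, by □q → q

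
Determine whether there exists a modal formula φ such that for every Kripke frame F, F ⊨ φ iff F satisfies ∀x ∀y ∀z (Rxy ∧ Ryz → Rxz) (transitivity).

This is a Sahlqvist condition; the 4 axiom □p → □□p defines it.
Suppose □p→□□p is valid. Take Rxy, Ryz and set V(p)={w : Rxw}. Then □p at x, so □□p at x, so □p at y, so p at z, i.e. Rxz.

Yes — defined by □p → □□p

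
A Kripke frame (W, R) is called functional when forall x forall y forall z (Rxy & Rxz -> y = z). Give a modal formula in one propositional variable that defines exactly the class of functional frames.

◇r → □r

This is partial functionality; the standard corresponding axiom is CD: ◇r → □r.
Suppose ◇r→□r is valid. Take Rxy, Rxz and set V(r)={y}. Then ◇r at x, so □r at x, so r at z, i.e. z=y.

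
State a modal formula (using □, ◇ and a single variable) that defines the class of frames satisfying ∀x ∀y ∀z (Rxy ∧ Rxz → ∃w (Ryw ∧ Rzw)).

◇□ψ → □◇ψ

A defining formula is ◇□ψ → □◇ψ (the .2 axiom).
Suppose ◇□ψ→□◇ψ is valid. Take Rxy, Rxz and set V(ψ)={w : Ryw}. Then □ψ at y so ◇□ψ at x, so □◇ψ at x, so ◇ψ at z, giving w with Rzw and Ryw.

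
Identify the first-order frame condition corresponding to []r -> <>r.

Suppose □r→◇r is valid. At any x set V(r)=W. Then □r at x, so ◇r at x, so x has a successor.
Conversely, on a frame with seriality the schema holds at every world under every valuation.
Frame condition: forall x exists y Rxy.

seriality: forall x exists y Rxy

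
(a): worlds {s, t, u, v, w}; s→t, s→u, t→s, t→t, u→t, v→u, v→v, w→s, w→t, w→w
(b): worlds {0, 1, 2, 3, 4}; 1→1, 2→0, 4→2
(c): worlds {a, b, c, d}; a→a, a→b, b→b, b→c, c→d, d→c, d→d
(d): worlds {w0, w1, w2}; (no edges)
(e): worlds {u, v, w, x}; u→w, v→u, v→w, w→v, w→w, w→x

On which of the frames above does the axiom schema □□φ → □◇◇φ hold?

The schema corresponds to a generalized confluence (Geach) condition: ∀x ∀z (xRz → ∃w (xR²w ∧ zR²w)).
(a): holds.
(b): fails — 2R0 but no w with 2R²w and 0R²w.
(c): holds.
(d): holds.
(e): fails — wRx but no t with wR²t and xR²t.
Valid on: (a), (c), (d).

(a), (c), (d)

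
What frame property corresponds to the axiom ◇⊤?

seriality: ∀x ∃y Rxy

◇⊤ holds at w iff w has a successor, so frame-validity of ◇⊤ is exactly seriality. Equivalently via □A → ◇A:
Suppose □A→◇A is valid. At any x set V(A)=W. Then □A at x, so ◇A at x, so x has a successor.
Conversely, on a frame with seriality the schema holds at every world under every valuation.
So the correspondent is seriality.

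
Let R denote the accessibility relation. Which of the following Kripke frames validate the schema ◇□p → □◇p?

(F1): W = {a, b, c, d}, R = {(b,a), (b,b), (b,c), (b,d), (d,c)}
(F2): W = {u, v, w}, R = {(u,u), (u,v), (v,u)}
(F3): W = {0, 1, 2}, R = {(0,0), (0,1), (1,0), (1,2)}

(F2)

Frame correspondent (Sahlqvist): ∀x ∀y ∀z (Rxy ∧ Rxz → ∃w (Ryw ∧ Rzw)) — i.e. convergence.
(F1): fails — Rbc and Rbc but c and c have no common successor.
(F2): ✓.
(F3): fails — R10 and R12 but 0 and 2 have no common successor.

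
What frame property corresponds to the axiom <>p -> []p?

partial functionality

This is the CD axiom.
Its frame correspondent is partial functionality — forall x forall y forall z (Rxy & Rxz -> y = z).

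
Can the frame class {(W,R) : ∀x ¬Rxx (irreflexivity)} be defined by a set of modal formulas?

No

If a class were modally definable it would be closed under surjective bounded morphisms (Goldblatt–Thomason).
The 4-cycle (worlds 0,1,2,3 with 0→1→2→3→0) is irreflexive, and the map sending every world to a single reflexive point • is a surjective bounded morphism (forth: every edge maps to (•,•); back: every world has a successor). So any modal formula valid on the 4-cycle is also valid on the reflexive point, which is not irreflexive.
So the class is not modally definable.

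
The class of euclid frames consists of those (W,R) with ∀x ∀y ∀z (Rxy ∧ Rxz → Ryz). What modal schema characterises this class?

◇r → □◇r

A defining formula is ◇r → □◇r (the 5 axiom).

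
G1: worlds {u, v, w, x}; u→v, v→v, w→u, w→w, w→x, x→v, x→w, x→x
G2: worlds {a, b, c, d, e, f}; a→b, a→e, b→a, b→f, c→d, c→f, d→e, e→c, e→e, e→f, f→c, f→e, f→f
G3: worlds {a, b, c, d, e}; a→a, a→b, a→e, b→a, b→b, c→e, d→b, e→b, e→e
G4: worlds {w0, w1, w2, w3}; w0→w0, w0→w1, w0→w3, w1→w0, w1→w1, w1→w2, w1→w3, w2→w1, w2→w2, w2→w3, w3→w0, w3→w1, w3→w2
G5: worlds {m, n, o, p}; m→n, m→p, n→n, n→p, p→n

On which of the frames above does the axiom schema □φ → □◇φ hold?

This is the axiom for a generalized confluence (Geach) condition; its first-order frame correspondent is ∀x ∀z (xRz → ∃w (xRw ∧ zRw)).
G1: fails — wRu but no t with wRt and uRt.
G2: fails — aRb but no w with aRw and bRw.
G3: holds.
G4: holds.
G5: holds.
Valid on: G3, G4, G5.

G3, G4, G5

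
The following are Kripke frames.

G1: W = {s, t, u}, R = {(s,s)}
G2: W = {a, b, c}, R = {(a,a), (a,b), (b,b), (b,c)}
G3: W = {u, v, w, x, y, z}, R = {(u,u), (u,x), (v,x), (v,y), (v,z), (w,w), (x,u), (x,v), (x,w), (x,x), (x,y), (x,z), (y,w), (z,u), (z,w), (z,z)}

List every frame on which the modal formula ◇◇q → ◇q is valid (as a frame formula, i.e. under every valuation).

The schema corresponds to transitivity: ∀x ∀y ∀z (Rxy ∧ Ryz → Rxz).
G1: ✓.
G2: fails — Rab and Rbc but not Rac.
G3: fails — Rvz and Rzw but not Rvw.

G1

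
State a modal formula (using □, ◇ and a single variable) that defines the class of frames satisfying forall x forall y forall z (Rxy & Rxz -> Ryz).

◇ψ → □◇ψ

A defining formula is ◇ψ → □◇ψ (the 5 axiom).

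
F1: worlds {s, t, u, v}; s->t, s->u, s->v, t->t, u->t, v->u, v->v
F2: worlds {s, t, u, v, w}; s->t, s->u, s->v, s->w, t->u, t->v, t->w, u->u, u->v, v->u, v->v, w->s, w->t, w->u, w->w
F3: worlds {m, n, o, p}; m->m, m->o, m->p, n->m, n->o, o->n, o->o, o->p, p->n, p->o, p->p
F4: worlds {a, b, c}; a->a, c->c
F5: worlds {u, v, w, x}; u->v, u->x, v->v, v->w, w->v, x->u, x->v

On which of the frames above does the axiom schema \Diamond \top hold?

F1, F2, F3, F5

The schema corresponds to seriality: \forall x \exists y Rxy.
F1: holds.
F2: holds.
F3: holds.
F4: fails — world b has no successor.
F5: holds.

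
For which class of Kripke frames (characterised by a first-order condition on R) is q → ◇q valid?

Equivalently (dual form): □q → q.
Suppose □q→q is valid. At any x set V(q)={w : Rxw}. Then □q holds at x, so q holds at x, i.e. Rxx.

reflexivity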